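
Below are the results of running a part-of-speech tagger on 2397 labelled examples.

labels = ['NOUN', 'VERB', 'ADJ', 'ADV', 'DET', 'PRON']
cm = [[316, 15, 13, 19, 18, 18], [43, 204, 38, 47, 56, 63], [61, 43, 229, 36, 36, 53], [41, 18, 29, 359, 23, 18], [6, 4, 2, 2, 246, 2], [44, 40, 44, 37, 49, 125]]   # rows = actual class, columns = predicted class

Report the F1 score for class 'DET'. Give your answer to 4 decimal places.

0.7130

F1 score = 2·TP/(2·TP+FP+FN).
DET: TP=246, FP=18+56+36+23+49=182, FN=6+4+2+2+2=16 → 492/690 = 0.71304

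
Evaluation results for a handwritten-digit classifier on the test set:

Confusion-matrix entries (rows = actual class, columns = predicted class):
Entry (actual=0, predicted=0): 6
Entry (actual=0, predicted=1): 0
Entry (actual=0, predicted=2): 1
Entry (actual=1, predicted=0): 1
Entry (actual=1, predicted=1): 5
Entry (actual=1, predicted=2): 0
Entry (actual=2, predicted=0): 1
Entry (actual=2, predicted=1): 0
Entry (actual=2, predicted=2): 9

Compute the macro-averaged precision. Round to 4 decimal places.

Per-class precision (TP/(TP+FP)):
  0: TP=6, FP=1+1=2 → 6/8 = 0.75000
  1: TP=5, FP=0+0=0 → 5/5 = 1.00000
  2: TP=9, FP=1+0=1 → 9/10 = 0.90000
Macro-precision = mean = (0.75000 + 1.00000 + 0.90000) / 3 = 0.8833

0.8833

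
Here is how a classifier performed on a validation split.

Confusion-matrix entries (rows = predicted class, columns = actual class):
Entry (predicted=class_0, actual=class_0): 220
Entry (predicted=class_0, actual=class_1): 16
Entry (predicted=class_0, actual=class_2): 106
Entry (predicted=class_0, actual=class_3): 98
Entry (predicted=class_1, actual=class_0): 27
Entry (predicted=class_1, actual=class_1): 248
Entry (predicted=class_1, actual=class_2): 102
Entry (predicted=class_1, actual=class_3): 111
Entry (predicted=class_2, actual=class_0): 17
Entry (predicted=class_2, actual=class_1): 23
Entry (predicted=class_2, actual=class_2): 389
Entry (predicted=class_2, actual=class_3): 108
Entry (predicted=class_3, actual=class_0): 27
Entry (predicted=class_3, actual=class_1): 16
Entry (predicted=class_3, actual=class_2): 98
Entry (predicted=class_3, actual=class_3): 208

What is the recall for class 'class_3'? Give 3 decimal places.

recall = TP/(TP+FN).
class_3: TP=208, FN=98+111+108=317 → 208/525 = 0.3962

0.396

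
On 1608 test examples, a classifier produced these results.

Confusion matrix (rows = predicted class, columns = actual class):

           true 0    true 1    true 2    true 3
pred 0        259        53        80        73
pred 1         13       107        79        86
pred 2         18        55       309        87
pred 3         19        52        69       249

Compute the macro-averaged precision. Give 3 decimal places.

Per-class precision (TP/(TP+FP)):
  0: TP=259, FP=53+80+73=206 → 259/465 = 0.5570
  1: TP=107, FP=13+79+86=178 → 107/285 = 0.3754
  2: TP=309, FP=18+55+87=160 → 309/469 = 0.6588
  3: TP=249, FP=19+52+69=140 → 249/389 = 0.6401
Macro-precision = mean = (0.5570 + 0.3754 + 0.6588 + 0.6401) / 4 = 0.558

0.558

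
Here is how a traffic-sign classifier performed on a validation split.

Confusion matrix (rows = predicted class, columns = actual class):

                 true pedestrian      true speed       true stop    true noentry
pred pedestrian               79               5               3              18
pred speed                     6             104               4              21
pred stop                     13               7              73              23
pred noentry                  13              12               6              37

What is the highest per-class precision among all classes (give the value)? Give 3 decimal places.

Per-class precision (TP/(TP+FP)):
  pedestrian: TP=79, FP=5+3+18=26 → 79/105 = 0.7524
  speed: TP=104, FP=6+4+21=31 → 104/135 = 0.7704
  stop: TP=73, FP=13+7+23=43 → 73/116 = 0.6293
  noentry: TP=37, FP=13+12+6=31 → 37/68 = 0.5441
Highest is class 'speed' with precision = 0.770.

0.770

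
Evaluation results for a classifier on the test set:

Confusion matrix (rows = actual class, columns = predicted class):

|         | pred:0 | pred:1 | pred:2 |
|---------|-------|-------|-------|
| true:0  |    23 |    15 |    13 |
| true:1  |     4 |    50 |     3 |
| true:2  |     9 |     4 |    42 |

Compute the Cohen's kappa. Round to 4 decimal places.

Observed agreement pₒ = trace/N = 115/163 = 0.70552
Expected agreement pₑ = Σ (rowᵢ·colᵢ)/N² = (51·36 + 57·69 + 55·58)/163² = 0.33720
κ = (pₒ − pₑ)/(1 − pₑ) = (0.70552 − 0.33720)/(1 − 0.33720) = 0.5557

0.5557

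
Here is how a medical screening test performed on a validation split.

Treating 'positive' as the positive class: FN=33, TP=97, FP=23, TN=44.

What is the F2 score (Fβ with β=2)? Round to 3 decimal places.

Fβ = (1+β²)·TP / ((1+β²)·TP + β²·FN + FP), with β²=4
= 5·97 / (5·97 + 4·33 + 23) = 0.758

0.758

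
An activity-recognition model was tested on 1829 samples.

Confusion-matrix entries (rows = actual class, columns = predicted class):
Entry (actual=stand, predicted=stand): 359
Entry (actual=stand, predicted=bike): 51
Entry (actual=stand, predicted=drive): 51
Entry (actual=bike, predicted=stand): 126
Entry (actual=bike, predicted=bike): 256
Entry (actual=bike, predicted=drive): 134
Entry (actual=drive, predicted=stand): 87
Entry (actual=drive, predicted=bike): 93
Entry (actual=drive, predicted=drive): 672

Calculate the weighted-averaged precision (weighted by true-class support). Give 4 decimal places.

0.7040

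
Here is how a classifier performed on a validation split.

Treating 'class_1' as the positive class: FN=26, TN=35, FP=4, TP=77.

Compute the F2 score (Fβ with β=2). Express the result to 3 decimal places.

Fβ = (1+β²)·TP / ((1+β²)·TP + β²·FN + FP), with β²=4
= 5·77 / (5·77 + 4·26 + 4) = 0.781

0.781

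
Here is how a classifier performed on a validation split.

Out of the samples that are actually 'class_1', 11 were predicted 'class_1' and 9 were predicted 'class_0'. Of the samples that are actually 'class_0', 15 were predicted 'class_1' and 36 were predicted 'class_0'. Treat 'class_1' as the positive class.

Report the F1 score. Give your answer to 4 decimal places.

Precision = TP/(TP+FP) = 11/26 = 0.4231
Recall = TP/(TP+FN) = 11/20 = 0.5500
F1 = 2·TP/(2·TP+FP+FN) = 22/46 = 0.4783

0.4783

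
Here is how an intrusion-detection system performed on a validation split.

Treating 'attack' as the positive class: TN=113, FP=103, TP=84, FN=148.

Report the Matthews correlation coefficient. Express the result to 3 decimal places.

-0.116

MCC = (TP·TN − FP·FN) / √((TP+FP)(TP+FN)(TN+FP)(TN+FN))
Numerator = 84·113 − 103·148 = -5752
Denominator = √(187·232·216·261) = √2445816384 = 49455.1957
MCC = -5752 / 49455.1957 = -0.116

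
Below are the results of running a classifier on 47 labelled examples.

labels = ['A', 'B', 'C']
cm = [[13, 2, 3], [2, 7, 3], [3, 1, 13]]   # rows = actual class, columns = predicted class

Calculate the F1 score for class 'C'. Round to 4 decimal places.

F1 score = 2·TP/(2·TP+FP+FN).
C: TP=13, FP=3+3=6, FN=3+1=4 → 26/36 = 0.72222

0.7222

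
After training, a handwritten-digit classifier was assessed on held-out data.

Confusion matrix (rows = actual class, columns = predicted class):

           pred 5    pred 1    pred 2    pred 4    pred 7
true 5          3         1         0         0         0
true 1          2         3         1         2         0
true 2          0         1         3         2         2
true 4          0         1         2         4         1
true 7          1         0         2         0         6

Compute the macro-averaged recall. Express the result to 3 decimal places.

0.533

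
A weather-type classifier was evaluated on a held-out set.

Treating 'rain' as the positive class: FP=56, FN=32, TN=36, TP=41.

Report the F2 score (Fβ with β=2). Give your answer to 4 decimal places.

0.5270

Fβ = (1+β²)·TP / ((1+β²)·TP + β²·FN + FP), with β²=4
= 5·41 / (5·41 + 4·32 + 56) = 0.5270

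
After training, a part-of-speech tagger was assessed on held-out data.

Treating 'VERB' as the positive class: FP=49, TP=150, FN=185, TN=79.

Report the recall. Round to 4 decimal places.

0.4478

Recall = TP/(TP+FN) = 150/(150+185) = 150/335 = 0.4478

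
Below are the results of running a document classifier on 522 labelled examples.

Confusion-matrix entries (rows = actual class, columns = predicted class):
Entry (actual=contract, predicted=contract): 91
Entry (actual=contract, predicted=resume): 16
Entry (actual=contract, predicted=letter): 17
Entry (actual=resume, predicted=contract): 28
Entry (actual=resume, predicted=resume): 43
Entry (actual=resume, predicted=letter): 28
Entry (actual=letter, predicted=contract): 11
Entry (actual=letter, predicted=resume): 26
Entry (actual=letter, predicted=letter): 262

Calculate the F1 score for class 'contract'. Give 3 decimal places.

0.717

Take TP from the diagonal, FP from the rest of the 'contract' prediction marginal, FN from the rest of the 'contract' actual marginal.
F1 score = 2·TP/(2·TP+FP+FN).
contract: TP=91, FP=28+11=39, FN=16+17=33 → 182/254 = 0.7165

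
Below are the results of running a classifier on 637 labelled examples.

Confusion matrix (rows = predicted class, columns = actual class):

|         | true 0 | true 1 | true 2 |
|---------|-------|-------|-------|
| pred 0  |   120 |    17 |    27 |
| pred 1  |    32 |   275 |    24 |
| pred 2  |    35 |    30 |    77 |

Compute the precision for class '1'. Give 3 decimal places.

precision = TP/(TP+FP).
1: TP=275, FP=32+24=56 → 275/331 = 0.8308

0.831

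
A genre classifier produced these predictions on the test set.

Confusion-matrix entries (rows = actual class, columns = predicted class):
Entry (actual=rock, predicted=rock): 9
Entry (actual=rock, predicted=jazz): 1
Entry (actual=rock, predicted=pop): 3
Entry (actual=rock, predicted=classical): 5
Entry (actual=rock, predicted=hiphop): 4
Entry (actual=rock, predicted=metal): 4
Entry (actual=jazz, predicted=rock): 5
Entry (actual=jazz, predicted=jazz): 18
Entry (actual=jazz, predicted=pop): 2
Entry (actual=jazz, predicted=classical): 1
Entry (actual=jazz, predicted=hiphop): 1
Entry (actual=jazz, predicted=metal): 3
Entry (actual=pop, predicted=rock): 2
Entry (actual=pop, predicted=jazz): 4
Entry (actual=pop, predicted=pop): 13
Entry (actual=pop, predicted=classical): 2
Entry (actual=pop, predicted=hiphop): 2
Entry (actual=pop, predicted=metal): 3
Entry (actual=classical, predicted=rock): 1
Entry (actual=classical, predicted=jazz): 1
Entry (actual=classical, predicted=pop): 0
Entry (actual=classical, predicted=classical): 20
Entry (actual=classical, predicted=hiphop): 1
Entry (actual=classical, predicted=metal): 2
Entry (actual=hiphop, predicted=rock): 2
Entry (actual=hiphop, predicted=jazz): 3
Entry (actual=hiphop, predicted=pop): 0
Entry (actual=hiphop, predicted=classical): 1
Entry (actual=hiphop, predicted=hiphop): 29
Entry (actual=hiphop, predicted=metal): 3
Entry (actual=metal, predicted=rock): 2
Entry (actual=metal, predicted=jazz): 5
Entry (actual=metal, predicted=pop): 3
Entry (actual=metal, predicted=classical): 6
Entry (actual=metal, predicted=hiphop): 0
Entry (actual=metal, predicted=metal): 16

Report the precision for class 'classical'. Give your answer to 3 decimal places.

0.571

One-vs-rest for 'classical': TP = diagonal; FP = other classes predicted 'classical'; FN = 'classical' predicted as other.
precision = TP/(TP+FP).
classical: TP=20, FP=5+1+2+1+6=15 → 20/35 = 0.5714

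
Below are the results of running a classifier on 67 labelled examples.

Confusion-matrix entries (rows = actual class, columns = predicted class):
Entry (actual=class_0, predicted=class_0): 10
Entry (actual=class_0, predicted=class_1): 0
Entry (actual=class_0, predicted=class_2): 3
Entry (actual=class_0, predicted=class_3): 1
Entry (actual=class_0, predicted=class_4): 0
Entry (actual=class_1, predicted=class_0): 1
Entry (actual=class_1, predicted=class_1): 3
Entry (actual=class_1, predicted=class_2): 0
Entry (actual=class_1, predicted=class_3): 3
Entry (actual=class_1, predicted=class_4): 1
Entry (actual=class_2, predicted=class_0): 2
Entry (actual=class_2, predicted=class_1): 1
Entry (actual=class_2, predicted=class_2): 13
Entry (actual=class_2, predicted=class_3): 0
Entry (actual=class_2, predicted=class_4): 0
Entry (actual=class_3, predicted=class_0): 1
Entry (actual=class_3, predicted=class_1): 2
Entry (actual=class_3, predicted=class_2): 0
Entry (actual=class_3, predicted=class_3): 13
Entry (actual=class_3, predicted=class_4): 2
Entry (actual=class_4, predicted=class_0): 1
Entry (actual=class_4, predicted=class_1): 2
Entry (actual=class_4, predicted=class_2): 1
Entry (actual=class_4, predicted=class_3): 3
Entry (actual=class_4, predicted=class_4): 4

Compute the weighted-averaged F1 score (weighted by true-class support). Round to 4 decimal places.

Per-class F1 score (2·TP/(2·TP+FP+FN)):
  class_0: TP=10, FP=1+2+1+1=5, FN=0+3+1+0=4 → 20/29 = 0.68966
  class_1: TP=3, FP=0+1+2+2=5, FN=1+0+3+1=5 → 6/16 = 0.37500
  class_2: TP=13, FP=3+0+0+1=4, FN=2+1+0+0=3 → 26/33 = 0.78788
  class_3: TP=13, FP=1+3+0+3=7, FN=1+2+0+2=5 → 26/38 = 0.68421
  class_4: TP=4, FP=0+1+0+2=3, FN=1+2+1+3=7 → 8/18 = 0.44444
Weighted-F1 score = Σ (supportᵢ/N)·F1 scoreᵢ with N=67: (14/67)·0.68966 + (8/67)·0.37500 + (16/67)·0.78788 + (18/67)·0.68421 + (11/67)·0.44444 = 0.6338

0.6338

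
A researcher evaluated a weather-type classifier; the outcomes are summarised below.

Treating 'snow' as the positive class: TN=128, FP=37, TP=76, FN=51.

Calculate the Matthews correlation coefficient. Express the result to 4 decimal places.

0.3809

MCC = (TP·TN − FP·FN) / √((TP+FP)(TP+FN)(TN+FP)(TN+FN))
Numerator = 76·128 − 37·51 = 7841
Denominator = √(113·127·165·179) = √423856785 = 20587.7824
MCC = 7841 / 20587.7824 = 0.3809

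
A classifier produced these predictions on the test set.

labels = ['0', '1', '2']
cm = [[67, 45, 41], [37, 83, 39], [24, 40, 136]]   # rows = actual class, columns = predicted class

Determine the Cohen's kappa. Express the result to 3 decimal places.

Observed agreement pₒ = trace/N = 286/512 = 0.5586
Expected agreement pₑ = Σ (rowᵢ·colᵢ)/N² = (153·128 + 159·168 + 200·216)/512² = 0.3414
κ = (pₒ − pₑ)/(1 − pₑ) = (0.5586 − 0.3414)/(1 − 0.3414) = 0.330

0.330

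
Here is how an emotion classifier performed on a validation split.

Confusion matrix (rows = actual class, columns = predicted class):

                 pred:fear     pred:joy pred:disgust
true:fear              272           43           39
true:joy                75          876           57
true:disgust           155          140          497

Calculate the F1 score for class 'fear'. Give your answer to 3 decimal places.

F1 score = 2·TP/(2·TP+FP+FN).
fear: TP=272, FP=75+155=230, FN=43+39=82 → 544/856 = 0.6355

0.636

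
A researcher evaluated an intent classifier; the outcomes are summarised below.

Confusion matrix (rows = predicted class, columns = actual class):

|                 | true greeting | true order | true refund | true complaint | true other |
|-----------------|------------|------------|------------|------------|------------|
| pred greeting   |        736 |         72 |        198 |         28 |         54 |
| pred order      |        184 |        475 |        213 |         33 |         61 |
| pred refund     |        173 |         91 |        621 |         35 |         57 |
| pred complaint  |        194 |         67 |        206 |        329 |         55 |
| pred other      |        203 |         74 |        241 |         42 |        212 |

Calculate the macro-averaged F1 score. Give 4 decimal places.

0.4941

Per-class F1 score (2·TP/(2·TP+FP+FN)):
  greeting: TP=736, FP=72+198+28+54=352, FN=184+173+194+203=754 → 1472/2578 = 0.57099
  order: TP=475, FP=184+213+33+61=491, FN=72+91+67+74=304 → 950/1745 = 0.54441
  refund: TP=621, FP=173+91+35+57=356, FN=198+213+206+241=858 → 1242/2456 = 0.50570
  complaint: TP=329, FP=194+67+206+55=522, FN=28+33+35+42=138 → 658/1318 = 0.49924
  other: TP=212, FP=203+74+241+42=560, FN=54+61+57+55=227 → 424/1211 = 0.35012
Macro-F1 score = mean = (0.57099 + 0.54441 + 0.50570 + 0.49924 + 0.35012) / 5 = 0.4941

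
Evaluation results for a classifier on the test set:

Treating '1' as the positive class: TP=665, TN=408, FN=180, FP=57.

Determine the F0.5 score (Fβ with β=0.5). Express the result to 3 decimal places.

Fβ = (1+β²)·TP / ((1+β²)·TP + β²·FN + FP), with β²=1/4
= 1.25·665 / (1.25·665 + 0.25·180 + 57) = 0.891

0.891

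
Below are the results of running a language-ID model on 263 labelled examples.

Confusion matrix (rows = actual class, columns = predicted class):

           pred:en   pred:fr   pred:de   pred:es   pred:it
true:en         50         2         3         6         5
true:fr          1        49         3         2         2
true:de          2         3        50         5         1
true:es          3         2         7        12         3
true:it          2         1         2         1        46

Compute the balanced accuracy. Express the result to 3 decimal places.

0.753

Balanced accuracy = mean of per-class recall.
  en: recall = 50/66 = 0.7576
  fr: recall = 49/57 = 0.8596
  de: recall = 50/61 = 0.8197
  es: recall = 12/27 = 0.4444
  it: recall = 46/52 = 0.8846
Mean = (0.7576 + 0.8596 + 0.8197 + 0.4444 + 0.8846) / 5 = 0.753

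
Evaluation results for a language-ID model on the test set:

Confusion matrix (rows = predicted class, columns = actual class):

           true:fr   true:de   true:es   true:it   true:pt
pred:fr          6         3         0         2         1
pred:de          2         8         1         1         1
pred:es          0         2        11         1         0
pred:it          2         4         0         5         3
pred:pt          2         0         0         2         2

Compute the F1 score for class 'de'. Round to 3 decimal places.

0.533

Treat 'de' as positive and all other classes as negative.
F1 score = 2·TP/(2·TP+FP+FN).
de: TP=8, FP=2+1+1+1=5, FN=3+2+4+0=9 → 16/30 = 0.5333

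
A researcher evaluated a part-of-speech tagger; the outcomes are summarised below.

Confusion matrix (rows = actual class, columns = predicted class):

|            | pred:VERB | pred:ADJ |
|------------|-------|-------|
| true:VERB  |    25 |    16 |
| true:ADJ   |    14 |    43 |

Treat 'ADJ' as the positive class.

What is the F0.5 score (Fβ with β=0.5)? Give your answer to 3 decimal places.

Fβ = (1+β²)·TP / ((1+β²)·TP + β²·FN + FP), with β²=1/4
= 1.25·43 / (1.25·43 + 0.25·14 + 16) = 0.734

0.734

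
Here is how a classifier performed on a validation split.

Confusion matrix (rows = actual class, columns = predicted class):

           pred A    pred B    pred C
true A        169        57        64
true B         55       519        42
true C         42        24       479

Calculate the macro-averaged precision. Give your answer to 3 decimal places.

0.773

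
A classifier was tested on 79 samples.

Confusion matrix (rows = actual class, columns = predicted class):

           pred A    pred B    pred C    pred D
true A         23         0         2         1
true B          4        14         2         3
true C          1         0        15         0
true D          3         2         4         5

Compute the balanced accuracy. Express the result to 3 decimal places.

0.697

Balanced accuracy = mean of per-class recall.
  A: recall = 23/26 = 0.8846
  B: recall = 14/23 = 0.6087
  C: recall = 15/16 = 0.9375
  D: recall = 5/14 = 0.3571
Mean = (0.8846 + 0.6087 + 0.9375 + 0.3571) / 4 = 0.697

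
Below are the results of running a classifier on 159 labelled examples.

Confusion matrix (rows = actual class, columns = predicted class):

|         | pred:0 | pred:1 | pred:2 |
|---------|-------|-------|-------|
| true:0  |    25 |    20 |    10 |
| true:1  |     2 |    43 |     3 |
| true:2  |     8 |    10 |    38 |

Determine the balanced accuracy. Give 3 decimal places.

0.676

Balanced accuracy = mean of per-class recall.
  0: recall = 25/55 = 0.4545
  1: recall = 43/48 = 0.8958
  2: recall = 38/56 = 0.6786
Mean = (0.4545 + 0.8958 + 0.6786) / 3 = 0.676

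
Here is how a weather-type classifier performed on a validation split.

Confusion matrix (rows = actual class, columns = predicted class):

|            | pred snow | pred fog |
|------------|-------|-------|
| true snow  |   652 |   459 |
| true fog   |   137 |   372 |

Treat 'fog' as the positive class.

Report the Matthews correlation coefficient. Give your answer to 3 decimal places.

0.295

MCC = (TP·TN − FP·FN) / √((TP+FP)(TP+FN)(TN+FP)(TN+FN))
Numerator = 372·652 − 459·137 = 179661
Denominator = √(831·509·1111·789) = √370774508841 = 608912.5626
MCC = 179661 / 608912.5626 = 0.295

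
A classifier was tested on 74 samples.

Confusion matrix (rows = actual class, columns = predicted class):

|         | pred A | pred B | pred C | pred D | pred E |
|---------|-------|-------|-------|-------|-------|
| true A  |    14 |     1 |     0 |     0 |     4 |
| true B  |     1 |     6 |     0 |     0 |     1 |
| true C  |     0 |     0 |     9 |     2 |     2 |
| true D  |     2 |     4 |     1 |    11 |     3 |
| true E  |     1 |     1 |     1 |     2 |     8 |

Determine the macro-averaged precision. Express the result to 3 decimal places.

Per-class precision (TP/(TP+FP)):
  A: TP=14, FP=1+0+2+1=4 → 14/18 = 0.7778
  B: TP=6, FP=1+0+4+1=6 → 6/12 = 0.5000
  C: TP=9, FP=0+0+1+1=2 → 9/11 = 0.8182
  D: TP=11, FP=0+0+2+2=4 → 11/15 = 0.7333
  E: TP=8, FP=4+1+2+3=10 → 8/18 = 0.4444
Macro-precision = mean = (0.7778 + 0.5000 + 0.8182 + 0.7333 + 0.4444) / 5 = 0.655

0.655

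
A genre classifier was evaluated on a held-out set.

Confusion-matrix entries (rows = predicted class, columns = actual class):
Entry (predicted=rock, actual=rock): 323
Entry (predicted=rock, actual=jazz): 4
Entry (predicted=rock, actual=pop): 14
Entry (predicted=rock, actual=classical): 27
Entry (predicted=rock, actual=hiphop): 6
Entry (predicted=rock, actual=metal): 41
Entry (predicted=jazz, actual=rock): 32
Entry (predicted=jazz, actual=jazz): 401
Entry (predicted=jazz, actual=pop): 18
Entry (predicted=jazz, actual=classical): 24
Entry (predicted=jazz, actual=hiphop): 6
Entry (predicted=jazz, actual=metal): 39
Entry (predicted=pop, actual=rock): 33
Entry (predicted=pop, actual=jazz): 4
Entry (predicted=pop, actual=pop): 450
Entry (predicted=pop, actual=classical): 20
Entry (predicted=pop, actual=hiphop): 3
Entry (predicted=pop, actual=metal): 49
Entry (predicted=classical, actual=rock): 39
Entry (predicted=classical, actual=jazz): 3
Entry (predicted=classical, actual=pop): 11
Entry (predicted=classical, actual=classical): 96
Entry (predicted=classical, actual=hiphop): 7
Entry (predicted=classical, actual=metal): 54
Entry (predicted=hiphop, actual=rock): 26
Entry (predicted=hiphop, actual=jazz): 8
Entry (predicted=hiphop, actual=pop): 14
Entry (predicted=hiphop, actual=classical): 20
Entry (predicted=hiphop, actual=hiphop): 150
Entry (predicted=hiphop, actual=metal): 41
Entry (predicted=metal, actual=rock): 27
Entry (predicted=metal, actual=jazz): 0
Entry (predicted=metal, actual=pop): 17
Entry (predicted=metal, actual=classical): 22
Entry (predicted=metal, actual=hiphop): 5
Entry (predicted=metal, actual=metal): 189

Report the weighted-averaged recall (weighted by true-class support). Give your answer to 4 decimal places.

0.7238

Per-class recall (TP/(TP+FN)):
  rock: TP=323, FN=32+33+39+26+27=157 → 323/480 = 0.67292
  jazz: TP=401, FN=4+4+3+8+0=19 → 401/420 = 0.95476
  pop: TP=450, FN=14+18+11+14+17=74 → 450/524 = 0.85878
  classical: TP=96, FN=27+24+20+20+22=113 → 96/209 = 0.45933
  hiphop: TP=150, FN=6+6+3+7+5=27 → 150/177 = 0.84746
  metal: TP=189, FN=41+39+49+54+41=224 → 189/413 = 0.45763
Weighted-recall = Σ (supportᵢ/N)·recallᵢ with N=2223: (480/2223)·0.67292 + (420/2223)·0.95476 + (524/2223)·0.85878 + (209/2223)·0.45933 + (177/2223)·0.84746 + (413/2223)·0.45763 = 0.7238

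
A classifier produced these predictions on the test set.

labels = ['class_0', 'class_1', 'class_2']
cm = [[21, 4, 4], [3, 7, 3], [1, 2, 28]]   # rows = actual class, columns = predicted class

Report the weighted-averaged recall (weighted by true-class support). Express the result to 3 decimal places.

Per-class recall (TP/(TP+FN)):
  class_0: TP=21, FN=4+4=8 → 21/29 = 0.7241
  class_1: TP=7, FN=3+3=6 → 7/13 = 0.5385
  class_2: TP=28, FN=1+2=3 → 28/31 = 0.9032
Weighted-recall = Σ (supportᵢ/N)·recallᵢ with N=73: (29/73)·0.7241 + (13/73)·0.5385 + (31/73)·0.9032 = 0.767

0.767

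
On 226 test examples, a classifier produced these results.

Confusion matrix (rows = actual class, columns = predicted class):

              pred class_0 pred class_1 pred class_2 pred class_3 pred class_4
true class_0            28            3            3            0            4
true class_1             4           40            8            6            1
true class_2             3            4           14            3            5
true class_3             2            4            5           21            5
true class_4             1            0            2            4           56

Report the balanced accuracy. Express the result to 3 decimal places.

Balanced accuracy = mean of per-class recall.
  class_0: recall = 28/38 = 0.7368
  class_1: recall = 40/59 = 0.6780
  class_2: recall = 14/29 = 0.4828
  class_3: recall = 21/37 = 0.5676
  class_4: recall = 56/63 = 0.8889
Mean = (0.7368 + 0.6780 + 0.4828 + 0.5676 + 0.8889) / 5 = 0.671

0.671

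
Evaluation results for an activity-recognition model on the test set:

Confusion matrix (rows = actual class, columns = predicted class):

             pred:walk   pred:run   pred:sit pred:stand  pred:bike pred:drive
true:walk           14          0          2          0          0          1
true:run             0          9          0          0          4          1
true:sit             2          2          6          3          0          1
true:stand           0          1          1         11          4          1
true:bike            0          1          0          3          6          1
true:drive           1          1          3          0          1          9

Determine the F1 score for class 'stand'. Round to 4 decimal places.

One-vs-rest for 'stand': TP = diagonal; FP = other classes predicted 'stand'; FN = 'stand' predicted as other.
F1 score = 2·TP/(2·TP+FP+FN).
stand: TP=11, FP=0+0+3+3+0=6, FN=0+1+1+4+1=7 → 22/35 = 0.62857

0.6286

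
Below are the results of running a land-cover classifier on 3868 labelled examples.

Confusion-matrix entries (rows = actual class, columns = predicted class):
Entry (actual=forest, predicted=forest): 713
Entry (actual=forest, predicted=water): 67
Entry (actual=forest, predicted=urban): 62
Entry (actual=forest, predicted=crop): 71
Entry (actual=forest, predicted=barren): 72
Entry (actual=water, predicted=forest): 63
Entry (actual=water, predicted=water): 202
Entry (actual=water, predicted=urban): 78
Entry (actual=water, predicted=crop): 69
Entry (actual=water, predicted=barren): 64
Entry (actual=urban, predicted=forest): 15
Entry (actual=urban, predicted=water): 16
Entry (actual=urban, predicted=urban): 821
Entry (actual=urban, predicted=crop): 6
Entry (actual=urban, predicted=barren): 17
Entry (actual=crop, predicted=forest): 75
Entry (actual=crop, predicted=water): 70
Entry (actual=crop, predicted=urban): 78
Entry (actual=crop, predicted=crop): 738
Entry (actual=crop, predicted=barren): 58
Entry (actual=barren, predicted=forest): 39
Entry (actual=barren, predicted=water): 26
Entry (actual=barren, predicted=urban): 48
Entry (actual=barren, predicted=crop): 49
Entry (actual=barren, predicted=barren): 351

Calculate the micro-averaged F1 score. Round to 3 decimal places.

Micro-averaging pools counts across classes: ΣTP=2825, ΣFP=1043, ΣFN=1043.
Micro-F1 score = 2·TP/(2·TP+FP+FN) on pooled counts = 0.730 (equals overall accuracy in single-label multiclass).

0.730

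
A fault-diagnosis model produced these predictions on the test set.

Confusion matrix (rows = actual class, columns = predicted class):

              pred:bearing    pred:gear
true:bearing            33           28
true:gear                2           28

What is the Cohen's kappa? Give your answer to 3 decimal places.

0.389

Observed agreement pₒ = trace/N = 61/91 = 0.6703
Expected agreement pₑ = Σ (rowᵢ·colᵢ)/N² = (61·35 + 30·56)/91² = 0.4607
κ = (pₒ − pₑ)/(1 − pₑ) = (0.6703 − 0.4607)/(1 − 0.4607) = 0.389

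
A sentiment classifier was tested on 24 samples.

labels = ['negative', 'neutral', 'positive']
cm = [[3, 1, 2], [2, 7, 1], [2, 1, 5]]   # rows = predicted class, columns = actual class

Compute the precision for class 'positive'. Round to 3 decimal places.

Treat 'positive' as positive and all other classes as negative.
precision = TP/(TP+FP).
positive: TP=5, FP=2+1=3 → 5/8 = 0.6250

0.625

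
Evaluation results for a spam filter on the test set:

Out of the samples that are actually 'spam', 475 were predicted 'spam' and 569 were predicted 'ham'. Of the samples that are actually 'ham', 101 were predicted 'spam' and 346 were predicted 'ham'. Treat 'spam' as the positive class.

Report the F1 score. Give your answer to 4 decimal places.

0.5864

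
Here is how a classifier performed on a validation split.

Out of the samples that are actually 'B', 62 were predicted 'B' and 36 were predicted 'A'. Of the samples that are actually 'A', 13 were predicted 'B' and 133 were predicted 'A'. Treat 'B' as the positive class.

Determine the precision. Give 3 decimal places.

Precision = TP/(TP+FP) = 62/(62+13) = 62/75 = 0.827

0.827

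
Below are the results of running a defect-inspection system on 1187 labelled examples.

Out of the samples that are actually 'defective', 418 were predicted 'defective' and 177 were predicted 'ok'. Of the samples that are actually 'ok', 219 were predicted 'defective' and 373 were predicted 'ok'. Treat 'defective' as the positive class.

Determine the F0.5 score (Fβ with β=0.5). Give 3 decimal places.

0.665

Fβ = (1+β²)·TP / ((1+β²)·TP + β²·FN + FP), with β²=1/4
= 1.25·418 / (1.25·418 + 0.25·177 + 219) = 0.665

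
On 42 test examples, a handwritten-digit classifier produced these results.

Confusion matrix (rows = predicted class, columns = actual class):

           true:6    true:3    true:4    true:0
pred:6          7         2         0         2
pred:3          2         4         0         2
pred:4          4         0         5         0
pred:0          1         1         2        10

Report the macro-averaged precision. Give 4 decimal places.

0.6016

Per-class precision (TP/(TP+FP)):
  6: TP=7, FP=2+0+2=4 → 7/11 = 0.63636
  3: TP=4, FP=2+0+2=4 → 4/8 = 0.50000
  4: TP=5, FP=4+0+0=4 → 5/9 = 0.55556
  0: TP=10, FP=1+1+2=4 → 10/14 = 0.71429
Macro-precision = mean = (0.63636 + 0.50000 + 0.55556 + 0.71429) / 4 = 0.6016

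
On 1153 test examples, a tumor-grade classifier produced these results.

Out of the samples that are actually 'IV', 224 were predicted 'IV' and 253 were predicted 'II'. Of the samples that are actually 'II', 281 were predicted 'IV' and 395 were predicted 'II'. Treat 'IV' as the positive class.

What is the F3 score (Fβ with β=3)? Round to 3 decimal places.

Fβ = (1+β²)·TP / ((1+β²)·TP + β²·FN + FP), with β²=9
= 10·224 / (10·224 + 9·253 + 281) = 0.467

0.467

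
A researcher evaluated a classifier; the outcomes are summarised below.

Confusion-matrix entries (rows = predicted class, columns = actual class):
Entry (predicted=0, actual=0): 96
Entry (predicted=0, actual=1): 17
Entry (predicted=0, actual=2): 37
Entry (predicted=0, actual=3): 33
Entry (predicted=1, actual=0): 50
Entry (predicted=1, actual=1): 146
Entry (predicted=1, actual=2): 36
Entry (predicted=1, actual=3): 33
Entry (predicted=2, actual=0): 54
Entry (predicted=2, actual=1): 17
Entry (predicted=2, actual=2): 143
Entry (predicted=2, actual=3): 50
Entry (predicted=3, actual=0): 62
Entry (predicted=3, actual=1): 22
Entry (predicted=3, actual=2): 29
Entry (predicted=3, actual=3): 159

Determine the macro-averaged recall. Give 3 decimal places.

0.563

Per-class recall (TP/(TP+FN)):
  0: TP=96, FN=50+54+62=166 → 96/262 = 0.3664
  1: TP=146, FN=17+17+22=56 → 146/202 = 0.7228
  2: TP=143, FN=37+36+29=102 → 143/245 = 0.5837
  3: TP=159, FN=33+33+50=116 → 159/275 = 0.5782
Macro-recall = mean = (0.3664 + 0.7228 + 0.5837 + 0.5782) / 4 = 0.563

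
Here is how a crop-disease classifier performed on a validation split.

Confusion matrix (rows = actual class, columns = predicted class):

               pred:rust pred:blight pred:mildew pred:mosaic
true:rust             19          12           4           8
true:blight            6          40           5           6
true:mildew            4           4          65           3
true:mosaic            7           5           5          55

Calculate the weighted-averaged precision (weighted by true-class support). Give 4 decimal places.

0.7161

Per-class precision (TP/(TP+FP)):
  rust: TP=19, FP=6+4+7=17 → 19/36 = 0.52778
  blight: TP=40, FP=12+4+5=21 → 40/61 = 0.65574
  mildew: TP=65, FP=4+5+5=14 → 65/79 = 0.82278
  mosaic: TP=55, FP=8+6+3=17 → 55/72 = 0.76389
Weighted-precision = Σ (supportᵢ/N)·precisionᵢ with N=248: (43/248)·0.52778 + (57/248)·0.65574 + (76/248)·0.82278 + (72/248)·0.76389 = 0.7161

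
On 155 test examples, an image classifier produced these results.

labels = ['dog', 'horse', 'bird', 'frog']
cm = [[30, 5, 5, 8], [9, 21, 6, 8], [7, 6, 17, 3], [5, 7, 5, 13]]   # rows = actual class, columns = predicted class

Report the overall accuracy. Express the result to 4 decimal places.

0.5226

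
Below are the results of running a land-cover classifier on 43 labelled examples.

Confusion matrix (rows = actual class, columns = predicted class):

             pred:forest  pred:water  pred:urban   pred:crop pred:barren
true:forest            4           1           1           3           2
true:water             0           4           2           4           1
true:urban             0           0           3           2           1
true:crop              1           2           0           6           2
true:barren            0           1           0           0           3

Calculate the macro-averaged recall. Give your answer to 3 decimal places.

Per-class recall (TP/(TP+FN)):
  forest: TP=4, FN=1+1+3+2=7 → 4/11 = 0.3636
  water: TP=4, FN=0+2+4+1=7 → 4/11 = 0.3636
  urban: TP=3, FN=0+0+2+1=3 → 3/6 = 0.5000
  crop: TP=6, FN=1+2+0+2=5 → 6/11 = 0.5455
  barren: TP=3, FN=0+1+0+0=1 → 3/4 = 0.7500
Macro-recall = mean = (0.3636 + 0.3636 + 0.5000 + 0.5455 + 0.7500) / 5 = 0.505

0.505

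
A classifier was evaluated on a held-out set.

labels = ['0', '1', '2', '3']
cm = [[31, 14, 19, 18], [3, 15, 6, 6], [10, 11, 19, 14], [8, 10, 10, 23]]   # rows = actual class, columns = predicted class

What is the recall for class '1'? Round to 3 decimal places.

0.500

One-vs-rest for '1': TP = diagonal; FP = other classes predicted '1'; FN = '1' predicted as other.
recall = TP/(TP+FN).
1: TP=15, FN=3+6+6=15 → 15/30 = 0.5000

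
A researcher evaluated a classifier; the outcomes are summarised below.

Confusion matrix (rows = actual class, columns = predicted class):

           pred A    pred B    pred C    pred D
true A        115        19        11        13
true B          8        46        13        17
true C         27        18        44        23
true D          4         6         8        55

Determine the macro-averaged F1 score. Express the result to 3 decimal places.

0.586

Per-class F1 score (2·TP/(2·TP+FP+FN)):
  A: TP=115, FP=8+27+4=39, FN=19+11+13=43 → 230/312 = 0.7372
  B: TP=46, FP=19+18+6=43, FN=8+13+17=38 → 92/173 = 0.5318
  C: TP=44, FP=11+13+8=32, FN=27+18+23=68 → 88/188 = 0.4681
  D: TP=55, FP=13+17+23=53, FN=4+6+8=18 → 110/181 = 0.6077
Macro-F1 score = mean = (0.7372 + 0.5318 + 0.4681 + 0.6077) / 4 = 0.586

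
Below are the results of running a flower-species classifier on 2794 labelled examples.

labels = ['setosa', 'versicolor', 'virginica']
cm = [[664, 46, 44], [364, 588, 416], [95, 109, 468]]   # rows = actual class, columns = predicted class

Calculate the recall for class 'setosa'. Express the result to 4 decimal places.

0.8806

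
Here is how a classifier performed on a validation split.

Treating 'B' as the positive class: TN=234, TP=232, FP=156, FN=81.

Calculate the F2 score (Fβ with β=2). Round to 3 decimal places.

Fβ = (1+β²)·TP / ((1+β²)·TP + β²·FN + FP), with β²=4
= 5·232 / (5·232 + 4·81 + 156) = 0.707

0.707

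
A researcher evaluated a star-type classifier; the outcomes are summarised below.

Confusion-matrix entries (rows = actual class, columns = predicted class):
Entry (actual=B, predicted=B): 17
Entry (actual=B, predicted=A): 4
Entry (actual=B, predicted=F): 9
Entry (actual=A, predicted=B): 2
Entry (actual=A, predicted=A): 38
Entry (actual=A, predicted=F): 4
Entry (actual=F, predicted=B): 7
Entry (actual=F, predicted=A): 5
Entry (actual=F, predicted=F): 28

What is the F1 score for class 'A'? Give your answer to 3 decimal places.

One-vs-rest for 'A': TP = diagonal; FP = other classes predicted 'A'; FN = 'A' predicted as other.
F1 score = 2·TP/(2·TP+FP+FN).
A: TP=38, FP=4+5=9, FN=2+4=6 → 76/91 = 0.8352

0.835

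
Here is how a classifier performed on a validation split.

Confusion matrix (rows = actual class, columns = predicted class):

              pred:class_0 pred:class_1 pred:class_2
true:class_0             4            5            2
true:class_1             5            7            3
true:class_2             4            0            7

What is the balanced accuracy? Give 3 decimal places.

0.489

Balanced accuracy = mean of per-class recall.
  class_0: recall = 4/11 = 0.3636
  class_1: recall = 7/15 = 0.4667
  class_2: recall = 7/11 = 0.6364
Mean = (0.3636 + 0.4667 + 0.6364) / 3 = 0.489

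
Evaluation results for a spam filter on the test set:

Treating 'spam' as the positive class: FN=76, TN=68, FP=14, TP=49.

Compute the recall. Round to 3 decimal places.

0.392

Recall = TP/(TP+FN) = 49/(49+76) = 49/125 = 0.392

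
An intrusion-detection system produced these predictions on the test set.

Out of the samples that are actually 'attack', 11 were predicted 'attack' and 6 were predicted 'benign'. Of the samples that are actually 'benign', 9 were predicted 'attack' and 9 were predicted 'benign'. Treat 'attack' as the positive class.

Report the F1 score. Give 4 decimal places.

Precision = TP/(TP+FP) = 11/20 = 0.5500
Recall = TP/(TP+FN) = 11/17 = 0.6471
F1 = 2·TP/(2·TP+FP+FN) = 22/37 = 0.5946

0.5946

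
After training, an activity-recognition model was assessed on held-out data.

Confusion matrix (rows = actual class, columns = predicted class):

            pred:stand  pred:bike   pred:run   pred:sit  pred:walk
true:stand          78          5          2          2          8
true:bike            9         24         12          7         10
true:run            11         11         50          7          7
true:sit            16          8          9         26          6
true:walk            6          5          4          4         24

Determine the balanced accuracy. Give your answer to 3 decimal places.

0.550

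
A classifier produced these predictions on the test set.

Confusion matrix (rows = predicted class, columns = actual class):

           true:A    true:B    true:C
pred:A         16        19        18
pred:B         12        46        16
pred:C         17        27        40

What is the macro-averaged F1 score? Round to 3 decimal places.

0.462

Per-class F1 score (2·TP/(2·TP+FP+FN)):
  A: TP=16, FP=19+18=37, FN=12+17=29 → 32/98 = 0.3265
  B: TP=46, FP=12+16=28, FN=19+27=46 → 92/166 = 0.5542
  C: TP=40, FP=17+27=44, FN=18+16=34 → 80/158 = 0.5063
Macro-F1 score = mean = (0.3265 + 0.5542 + 0.5063) / 3 = 0.462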